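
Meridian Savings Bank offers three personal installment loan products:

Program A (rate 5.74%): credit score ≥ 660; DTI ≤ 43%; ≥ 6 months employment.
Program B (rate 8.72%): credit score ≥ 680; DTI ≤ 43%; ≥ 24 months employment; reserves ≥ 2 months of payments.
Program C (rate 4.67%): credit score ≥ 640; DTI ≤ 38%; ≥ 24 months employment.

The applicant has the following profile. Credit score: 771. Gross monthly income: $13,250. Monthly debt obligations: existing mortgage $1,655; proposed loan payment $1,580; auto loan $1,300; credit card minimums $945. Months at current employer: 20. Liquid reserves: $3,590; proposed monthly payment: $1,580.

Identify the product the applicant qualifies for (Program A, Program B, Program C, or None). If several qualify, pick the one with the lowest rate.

Program A

Total debts = (1,655 + 1,580 + 1,300 + 945) = 5,480; DTI = 5,480/13,250 = 41.4%.
Reserves = 3,590/1,580 = 2.3 months.
Program A: score 771 ≥ 660; DTI 41.4% ≤ 43%; employment 20 ≥ 6 mo → qualifies.
Program B: score 771 ≥ 680; DTI 41.4% ≤ 43%; employment 20 < 24 mo; reserves 2.3 ≥ 2 mo → does not qualify.
Program C: score 771 ≥ 640; DTI 41.4% > 38%; employment 20 < 24 mo → does not qualify.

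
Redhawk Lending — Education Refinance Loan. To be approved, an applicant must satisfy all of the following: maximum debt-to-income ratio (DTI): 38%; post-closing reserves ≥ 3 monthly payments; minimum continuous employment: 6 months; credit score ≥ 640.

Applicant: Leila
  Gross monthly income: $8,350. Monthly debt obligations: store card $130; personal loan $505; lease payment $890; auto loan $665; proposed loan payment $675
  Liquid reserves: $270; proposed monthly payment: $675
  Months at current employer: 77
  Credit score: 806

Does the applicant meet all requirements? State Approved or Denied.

Total monthly debts = (130 + 505 + 890 + 665 + 675) = 2,865. DTI: 2,865 ÷ 8,350 = 34.3%, within the 38% cap
Reserves = 270/675 = 0.4 months < 3
Employment 77 ≥ 6 months
Credit score 806 ≥ 640 (meets)
Fails on reserves.

Denied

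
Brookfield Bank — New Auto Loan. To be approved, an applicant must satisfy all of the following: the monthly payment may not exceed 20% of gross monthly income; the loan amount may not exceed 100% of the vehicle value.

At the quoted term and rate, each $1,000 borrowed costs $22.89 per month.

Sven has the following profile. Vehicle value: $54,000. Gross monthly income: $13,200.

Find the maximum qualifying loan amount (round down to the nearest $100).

Payment cap: 20% × $13,200 = $2,640/month.
At $22.89 per $1,000, that supports 2,640/22.89 × 1,000 ≈ $115,334 → $115,300.
LTV cap: 100% × $54,000 = $54,000 → $54,000.
Binding constraint: loan-to-value.

$54,000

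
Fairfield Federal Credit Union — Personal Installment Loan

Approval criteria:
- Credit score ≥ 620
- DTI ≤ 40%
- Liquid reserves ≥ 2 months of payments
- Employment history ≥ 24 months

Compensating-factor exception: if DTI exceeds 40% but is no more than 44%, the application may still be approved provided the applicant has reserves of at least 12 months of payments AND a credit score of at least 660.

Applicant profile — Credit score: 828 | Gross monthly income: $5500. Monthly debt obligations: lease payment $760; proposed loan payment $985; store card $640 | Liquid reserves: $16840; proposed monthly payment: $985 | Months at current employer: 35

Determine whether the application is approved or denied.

Approved

Credit score 828 ≥ 620 (meets base)
Total debts = (760 + 985 + 640) = 2,385. DTI: 2,385 ÷ 5,500 = 43.4%, over the 40% base limit.
Reserves: 16,840 ÷ 985 = 17.1 months (meets 2-month minimum)
Employment 35 ≥ 24 months
DTI 43.4% is within the 40%–44% exception band; checking compensating factors.
Override check — reserves: 17.1 mo (ok); score: 828 (ok).
Both override conditions satisfied; DTI exception granted.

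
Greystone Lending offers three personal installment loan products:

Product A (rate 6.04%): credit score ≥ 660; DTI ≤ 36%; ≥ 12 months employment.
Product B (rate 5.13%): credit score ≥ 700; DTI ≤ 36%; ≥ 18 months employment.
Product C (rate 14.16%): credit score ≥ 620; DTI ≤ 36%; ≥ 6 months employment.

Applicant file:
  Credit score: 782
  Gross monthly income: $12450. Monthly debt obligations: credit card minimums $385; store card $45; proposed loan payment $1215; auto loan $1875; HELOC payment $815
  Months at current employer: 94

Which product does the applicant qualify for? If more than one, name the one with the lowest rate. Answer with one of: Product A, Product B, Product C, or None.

Product B

Total debts = (385 + 45 + 1,215 + 1,875 + 815) = 4,335; DTI = 4,335/12,450 = 34.8%.
Product A: score 782 ≥ 660; DTI 34.8% ≤ 36%; employment 94 ≥ 12 mo → qualifies.
Product B: score 782 ≥ 700; DTI 34.8% ≤ 36%; employment 94 ≥ 18 mo → qualifies.
Product C: score 782 ≥ 620; DTI 34.8% ≤ 36%; employment 94 ≥ 6 mo → qualifies.
Qualifying: Product A, Product B, Product C. Lowest rate is 5.13% → Product B.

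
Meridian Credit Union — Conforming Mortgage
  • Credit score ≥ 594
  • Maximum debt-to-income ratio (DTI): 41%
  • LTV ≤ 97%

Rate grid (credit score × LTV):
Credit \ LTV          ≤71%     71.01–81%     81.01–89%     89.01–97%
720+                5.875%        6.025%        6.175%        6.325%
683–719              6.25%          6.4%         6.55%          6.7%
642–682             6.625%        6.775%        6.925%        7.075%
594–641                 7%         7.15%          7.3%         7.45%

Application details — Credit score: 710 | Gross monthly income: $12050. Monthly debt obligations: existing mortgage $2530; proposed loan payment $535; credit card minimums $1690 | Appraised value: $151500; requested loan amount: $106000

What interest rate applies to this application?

6.25%

Credit score 710 ≥ 594; Total monthly debts = (2,530 + 535 + 1,690) = 4,755. DTI = 4,755/12,050 = 39.5% ≤ 41%
Loan-to-value = 106,000/151,500 = 70% — pass (97% max)
Score 710 is in the 683–719 band; LTV 70% is in the ≤71% band → 6.25%.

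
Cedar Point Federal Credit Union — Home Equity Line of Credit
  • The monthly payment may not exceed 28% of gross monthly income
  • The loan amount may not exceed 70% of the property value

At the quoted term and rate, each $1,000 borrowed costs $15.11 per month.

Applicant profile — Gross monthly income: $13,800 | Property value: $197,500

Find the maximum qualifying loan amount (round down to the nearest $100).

Payment cap: 28% × $13,800 = $3,864/month.
At $15.11 per $1,000, that supports 3,864/15.11 × 1,000 ≈ $255,724 → $255,700.
LTV cap: 70% × $197,500 = $138,250 → $138,200.
Binding constraint: loan-to-value.

$138,200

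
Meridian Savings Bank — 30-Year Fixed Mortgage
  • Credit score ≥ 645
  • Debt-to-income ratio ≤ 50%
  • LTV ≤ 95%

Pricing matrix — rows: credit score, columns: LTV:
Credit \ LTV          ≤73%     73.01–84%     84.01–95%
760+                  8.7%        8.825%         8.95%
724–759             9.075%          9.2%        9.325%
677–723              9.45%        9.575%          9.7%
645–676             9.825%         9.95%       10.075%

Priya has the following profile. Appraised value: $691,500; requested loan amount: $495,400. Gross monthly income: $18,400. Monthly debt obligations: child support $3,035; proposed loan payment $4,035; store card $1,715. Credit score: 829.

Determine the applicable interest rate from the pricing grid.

8.7%

Credit score 829 ≥ 645; Total monthly debts = (3,035 + 4,035 + 1,715) = 8,785. DTI = 8,785/18,400 = 47.7% ≤ 50%
LTV = 495,400/691,500 = 71.6% ≤ 95%
Credit 829 → row 760+; LTV 71.6% → column ≤73%. Grid cell → 8.7%.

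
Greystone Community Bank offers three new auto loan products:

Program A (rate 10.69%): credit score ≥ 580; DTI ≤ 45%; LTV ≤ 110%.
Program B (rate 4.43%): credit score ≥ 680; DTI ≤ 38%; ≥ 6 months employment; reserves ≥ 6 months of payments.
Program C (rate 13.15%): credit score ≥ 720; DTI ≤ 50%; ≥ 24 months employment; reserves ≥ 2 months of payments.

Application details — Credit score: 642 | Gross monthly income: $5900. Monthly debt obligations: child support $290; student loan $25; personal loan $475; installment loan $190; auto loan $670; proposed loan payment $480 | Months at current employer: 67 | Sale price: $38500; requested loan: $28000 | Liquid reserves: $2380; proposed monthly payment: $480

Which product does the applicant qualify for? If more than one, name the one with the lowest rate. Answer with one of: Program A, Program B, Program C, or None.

Program A

Total debts = (290 + 25 + 475 + 190 + 670 + 480) = 2,130; DTI = 2,130/5,900 = 36.1%.
LTV = 28,000/38,500 = 72.7%.
Reserves = 2,380/480 = 5.0 months.
Program A: score 642 ≥ 580; DTI 36.1% ≤ 45%; LTV 72.7% ≤ 110% → qualifies.
Program B: score 642 < 680; DTI 36.1% ≤ 38%; employment 67 ≥ 6 mo; reserves 5.0 < 6 mo → does not qualify.
Program C: score 642 < 720; DTI 36.1% ≤ 50%; employment 67 ≥ 24 mo; reserves 5.0 ≥ 2 mo → does not qualify.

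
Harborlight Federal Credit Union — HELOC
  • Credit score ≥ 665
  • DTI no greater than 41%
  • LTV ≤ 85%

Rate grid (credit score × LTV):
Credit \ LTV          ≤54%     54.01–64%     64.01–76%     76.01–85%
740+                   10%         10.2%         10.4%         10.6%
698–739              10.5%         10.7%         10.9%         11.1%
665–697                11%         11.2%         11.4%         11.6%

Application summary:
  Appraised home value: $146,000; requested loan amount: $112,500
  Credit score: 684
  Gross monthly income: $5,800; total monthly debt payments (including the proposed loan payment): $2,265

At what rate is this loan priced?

11.6%

Credit score 684 ≥ 665; Debt-to-income = 2,265/5,800 = 39.1% — meets 41% limit
LTV = 112,500/146,000 = 77.1% ≤ 85%
Score 684 is in the 665–697 band; LTV 77.1% is in the 76.01–85% band → 11.6%.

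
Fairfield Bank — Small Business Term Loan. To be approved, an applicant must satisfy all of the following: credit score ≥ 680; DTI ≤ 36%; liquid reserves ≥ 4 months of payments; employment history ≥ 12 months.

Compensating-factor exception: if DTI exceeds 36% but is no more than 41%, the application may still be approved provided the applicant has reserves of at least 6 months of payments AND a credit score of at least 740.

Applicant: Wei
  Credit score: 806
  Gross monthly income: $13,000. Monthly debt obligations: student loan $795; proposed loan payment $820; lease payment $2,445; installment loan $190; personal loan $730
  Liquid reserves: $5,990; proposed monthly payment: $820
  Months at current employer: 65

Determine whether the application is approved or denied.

Credit score 806 ≥ 680 (meets base)
Total debts = (795 + 820 + 2,445 + 190 + 730) = 4,980. DTI: 4,980 ÷ 13,000 = 38.3%, over the 36% base limit.
Liquid reserves cover 5,990/820 = 7.3 months — ≥ 4 required
Employment 65 ≥ 12 months
38.3% falls in the override range (36%–41%), so the compensating-factor test applies.
Reserves 7.3 ≥ 6 months; credit score 806 ≥ 740.
Both compensating conditions met → exception applies.

Approved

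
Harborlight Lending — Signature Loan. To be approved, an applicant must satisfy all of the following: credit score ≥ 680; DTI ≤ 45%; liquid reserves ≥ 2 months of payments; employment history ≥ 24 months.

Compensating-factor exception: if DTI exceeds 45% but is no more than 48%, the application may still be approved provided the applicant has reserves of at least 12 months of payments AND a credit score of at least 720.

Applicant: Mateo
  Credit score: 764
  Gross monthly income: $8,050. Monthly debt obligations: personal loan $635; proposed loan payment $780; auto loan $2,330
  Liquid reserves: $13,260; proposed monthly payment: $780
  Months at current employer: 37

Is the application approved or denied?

Approved

Credit score 764 ≥ 680 (meets base)
Total debts = (635 + 780 + 2,330) = 3,745. DTI = 3,745/8,050 = 46.5% > 45% — standard DTI limit exceeded.
Reserves = 13,260/780 = 17.0 months ≥ 2
Employment 37 ≥ 24 months
46.5% falls in the override range (45%–48%), so the compensating-factor test applies.
Override check — reserves: 17.0 mo (ok); score: 764 (ok).
Both override conditions satisfied; DTI exception granted.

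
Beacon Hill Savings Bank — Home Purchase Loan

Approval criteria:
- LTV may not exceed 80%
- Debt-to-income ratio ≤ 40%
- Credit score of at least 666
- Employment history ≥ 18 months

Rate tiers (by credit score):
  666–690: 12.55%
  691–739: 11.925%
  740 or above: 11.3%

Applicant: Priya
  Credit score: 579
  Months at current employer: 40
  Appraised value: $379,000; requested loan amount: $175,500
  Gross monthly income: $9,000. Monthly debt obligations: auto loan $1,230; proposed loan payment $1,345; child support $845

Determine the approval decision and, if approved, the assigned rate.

Credit score 579 < 666 (below minimum)
Employment 40 ≥ 18 months
Total monthly debts = (1,230 + 1,345 + 845) = 3,420. DTI = 3,420/9,000 = 38% ≤ 40%
Loan-to-value = 175,500/379,000 = 46.3% — pass (80% max)
Not all requirements met → denied.

Denied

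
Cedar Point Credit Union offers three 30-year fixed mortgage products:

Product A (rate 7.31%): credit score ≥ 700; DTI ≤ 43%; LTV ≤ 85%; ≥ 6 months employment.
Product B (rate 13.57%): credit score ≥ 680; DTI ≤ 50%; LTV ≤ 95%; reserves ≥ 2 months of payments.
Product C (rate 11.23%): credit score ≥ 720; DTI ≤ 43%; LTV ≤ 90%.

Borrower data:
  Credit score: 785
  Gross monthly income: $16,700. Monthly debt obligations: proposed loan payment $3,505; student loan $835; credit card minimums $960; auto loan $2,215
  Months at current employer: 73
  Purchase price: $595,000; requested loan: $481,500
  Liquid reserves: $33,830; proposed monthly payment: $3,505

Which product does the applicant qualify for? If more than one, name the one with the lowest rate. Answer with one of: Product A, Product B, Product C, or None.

Product B

Total debts = (3,505 + 835 + 960 + 2,215) = 7,515; DTI = 7,515/16,700 = 45%.
LTV = 481,500/595,000 = 80.9%.
Reserves = 33,830/3,505 = 9.7 months.
Product A: score 785 ≥ 700; DTI 45% > 43%; LTV 80.9% ≤ 85%; employment 73 ≥ 6 mo → does not qualify.
Product B: score 785 ≥ 680; DTI 45% ≤ 50%; LTV 80.9% ≤ 95%; reserves 9.7 ≥ 2 mo → qualifies.
Product C: score 785 ≥ 720; DTI 45% > 43%; LTV 80.9% ≤ 90% → does not qualify.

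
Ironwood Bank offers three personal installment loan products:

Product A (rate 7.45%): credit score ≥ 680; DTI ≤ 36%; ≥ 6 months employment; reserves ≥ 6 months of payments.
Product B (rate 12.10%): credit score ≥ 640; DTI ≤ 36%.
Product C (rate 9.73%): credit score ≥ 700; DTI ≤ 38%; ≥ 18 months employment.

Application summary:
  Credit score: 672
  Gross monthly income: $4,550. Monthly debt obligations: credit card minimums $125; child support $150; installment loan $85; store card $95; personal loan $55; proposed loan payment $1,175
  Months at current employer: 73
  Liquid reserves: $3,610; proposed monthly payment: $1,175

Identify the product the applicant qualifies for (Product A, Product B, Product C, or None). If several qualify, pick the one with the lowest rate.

Total debts = (125 + 150 + 85 + 95 + 55 + 1,175) = 1,685; DTI = 1,685/4,550 = 37%.
Reserves = 3,610/1,175 = 3.1 months.
Product A: score 672 < 680; DTI 37% > 36%; employment 73 ≥ 6 mo; reserves 3.1 < 6 mo → does not qualify.
Product B: score 672 ≥ 640; DTI 37% > 36% → does not qualify.
Product C: score 672 < 700; DTI 37% ≤ 38%; employment 73 ≥ 18 mo → does not qualify.

None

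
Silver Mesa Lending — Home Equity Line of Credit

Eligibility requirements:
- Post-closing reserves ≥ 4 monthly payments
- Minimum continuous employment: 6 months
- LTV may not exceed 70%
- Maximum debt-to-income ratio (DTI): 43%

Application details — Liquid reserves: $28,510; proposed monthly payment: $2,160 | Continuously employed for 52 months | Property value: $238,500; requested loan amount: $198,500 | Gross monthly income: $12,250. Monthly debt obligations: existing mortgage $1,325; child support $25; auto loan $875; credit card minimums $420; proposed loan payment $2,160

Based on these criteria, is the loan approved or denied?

Denied

Liquid reserves cover 28,510/2,160 = 13.2 months — ≥ 4 required
Employment 52 ≥ 6 months
Loan-to-value = 198,500/238,500 = 83.2% — fail (70% max)
Total monthly debts = (1,325 + 25 + 875 + 420 + 2,160) = 4,805. DTI = 4,805/12,250 = 39.2% ≤ 43%
Fails on LTV.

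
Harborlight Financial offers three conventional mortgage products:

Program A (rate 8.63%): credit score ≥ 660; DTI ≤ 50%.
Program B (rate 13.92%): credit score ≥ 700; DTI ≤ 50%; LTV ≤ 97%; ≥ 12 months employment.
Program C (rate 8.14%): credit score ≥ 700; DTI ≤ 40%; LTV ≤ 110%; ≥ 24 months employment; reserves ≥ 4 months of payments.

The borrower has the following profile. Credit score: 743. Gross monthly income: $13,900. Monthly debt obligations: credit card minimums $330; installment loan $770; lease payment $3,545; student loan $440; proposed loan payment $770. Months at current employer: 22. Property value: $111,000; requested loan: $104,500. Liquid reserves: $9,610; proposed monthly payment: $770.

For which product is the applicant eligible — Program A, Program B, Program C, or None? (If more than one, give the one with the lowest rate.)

Program A

Total debts = (330 + 770 + 3,545 + 440 + 770) = 5,855; DTI = 5,855/13,900 = 42.1%.
LTV = 104,500/111,000 = 94.1%.
Reserves = 9,610/770 = 12.5 months.
Program A: score 743 ≥ 660; DTI 42.1% ≤ 50% → qualifies.
Program B: score 743 ≥ 700; DTI 42.1% ≤ 50%; LTV 94.1% ≤ 97%; employment 22 ≥ 12 mo → qualifies.
Program C: score 743 ≥ 700; DTI 42.1% > 40%; LTV 94.1% ≤ 110%; employment 22 < 24 mo; reserves 12.5 ≥ 4 mo → does not qualify.
Qualifying: Program A, Program B. Lowest rate is 8.63% → Program A.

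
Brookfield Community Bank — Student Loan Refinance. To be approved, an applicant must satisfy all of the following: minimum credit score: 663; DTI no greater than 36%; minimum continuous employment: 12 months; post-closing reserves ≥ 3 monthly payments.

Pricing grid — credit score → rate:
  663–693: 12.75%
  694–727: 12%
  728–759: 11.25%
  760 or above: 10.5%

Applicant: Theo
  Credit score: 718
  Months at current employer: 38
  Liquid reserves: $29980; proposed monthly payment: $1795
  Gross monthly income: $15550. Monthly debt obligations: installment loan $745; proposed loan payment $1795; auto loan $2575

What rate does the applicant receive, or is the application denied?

Credit score 718 ≥ 663 (meets minimum)
Reserves: 29,980 ÷ 1,795 = 16.7 months (meets 3-month minimum)
Employment 38 ≥ 12 months
Total monthly debts = (745 + 1,795 + 2,575) = 5,115. DTI = 5,115/15,550 = 32.9% ≤ 36%
All requirements met. Score 718 falls in the 694–727 tier → 12%.

Approved at 12%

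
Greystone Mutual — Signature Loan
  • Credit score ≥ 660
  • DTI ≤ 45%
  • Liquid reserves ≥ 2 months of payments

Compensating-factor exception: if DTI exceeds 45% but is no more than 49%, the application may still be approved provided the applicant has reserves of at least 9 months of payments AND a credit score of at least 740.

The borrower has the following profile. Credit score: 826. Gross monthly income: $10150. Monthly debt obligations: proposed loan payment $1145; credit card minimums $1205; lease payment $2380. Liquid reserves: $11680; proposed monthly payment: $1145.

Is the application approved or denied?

Approved

Credit score 826 ≥ 660 (meets base)
Total debts = (1,145 + 1,205 + 2,380) = 4,730. DTI = 4,730/10,150 = 46.6% > 45% — standard DTI limit exceeded.
Liquid reserves cover 11,680/1,145 = 10.2 months — ≥ 2 required
46.6% falls in the override range (45%–49%), so the compensating-factor test applies.
Reserves 10.2 ≥ 9 months; credit score 826 ≥ 740.
Both override conditions satisfied; DTI exception granted.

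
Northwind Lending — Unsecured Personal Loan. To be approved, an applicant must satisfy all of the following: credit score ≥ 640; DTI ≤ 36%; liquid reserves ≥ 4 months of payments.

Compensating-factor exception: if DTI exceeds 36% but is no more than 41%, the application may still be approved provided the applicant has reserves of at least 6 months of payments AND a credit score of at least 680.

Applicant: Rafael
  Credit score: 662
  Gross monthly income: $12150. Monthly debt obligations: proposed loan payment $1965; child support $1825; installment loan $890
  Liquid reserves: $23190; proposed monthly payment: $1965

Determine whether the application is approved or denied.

Denied

Credit score 662 ≥ 640 (meets base)
Total debts = (1,965 + 1,825 + 890) = 4,680. DTI: 4,680 ÷ 12,150 = 38.5%, over the 36% base limit.
Reserves: 23,190 ÷ 1,965 = 11.8 months (meets 4-month minimum)
DTI 38.5% is within the 36%–41% exception band; checking compensating factors.
Override check — reserves: 11.8 mo (ok); score: 662 (below 680).
Compensating-factor requirement not fully met.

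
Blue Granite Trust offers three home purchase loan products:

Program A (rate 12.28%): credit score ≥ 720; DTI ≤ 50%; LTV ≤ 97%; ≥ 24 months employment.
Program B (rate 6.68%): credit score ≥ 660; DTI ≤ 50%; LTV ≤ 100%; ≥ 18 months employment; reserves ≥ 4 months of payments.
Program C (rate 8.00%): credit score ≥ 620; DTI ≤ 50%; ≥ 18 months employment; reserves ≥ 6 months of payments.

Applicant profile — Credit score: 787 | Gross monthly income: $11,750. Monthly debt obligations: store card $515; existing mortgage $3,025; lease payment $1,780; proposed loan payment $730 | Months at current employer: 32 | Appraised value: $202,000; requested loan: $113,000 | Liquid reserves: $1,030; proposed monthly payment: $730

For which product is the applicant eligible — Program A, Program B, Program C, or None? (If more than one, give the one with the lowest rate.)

None

Total debts = (515 + 3,025 + 1,780 + 730) = 6,050; DTI = 6,050/11,750 = 51.5%.
LTV = 113,000/202,000 = 55.9%.
Reserves = 1,030/730 = 1.4 months.
Program A: score 787 ≥ 720; DTI 51.5% > 50%; LTV 55.9% ≤ 97%; employment 32 ≥ 24 mo → does not qualify.
Program B: score 787 ≥ 660; DTI 51.5% > 50%; LTV 55.9% ≤ 100%; employment 32 ≥ 18 mo; reserves 1.4 < 4 mo → does not qualify.
Program C: score 787 ≥ 620; DTI 51.5% > 50%; employment 32 ≥ 18 mo; reserves 1.4 < 6 mo → does not qualify.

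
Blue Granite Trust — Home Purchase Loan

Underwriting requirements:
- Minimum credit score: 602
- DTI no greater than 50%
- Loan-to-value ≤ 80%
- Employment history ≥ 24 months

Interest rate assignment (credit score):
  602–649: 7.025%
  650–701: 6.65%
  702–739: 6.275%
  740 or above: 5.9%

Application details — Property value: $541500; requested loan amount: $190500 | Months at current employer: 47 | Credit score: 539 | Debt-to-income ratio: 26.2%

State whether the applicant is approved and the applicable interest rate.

Denied

Credit score 539 < 602 (below minimum)
Employment 47 ≥ 24 months
DTI 26.2% is within the 50% limit
LTV = 190,500/541,500 = 35.2% ≤ 80%
Not all requirements met → denied.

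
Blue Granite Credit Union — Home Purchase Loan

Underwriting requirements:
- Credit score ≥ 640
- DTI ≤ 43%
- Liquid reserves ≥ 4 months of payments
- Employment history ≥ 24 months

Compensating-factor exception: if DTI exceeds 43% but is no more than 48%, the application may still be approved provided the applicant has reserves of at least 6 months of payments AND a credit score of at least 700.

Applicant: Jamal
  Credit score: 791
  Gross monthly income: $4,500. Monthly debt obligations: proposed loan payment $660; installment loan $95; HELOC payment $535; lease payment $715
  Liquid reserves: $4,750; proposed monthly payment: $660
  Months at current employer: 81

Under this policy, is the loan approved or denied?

Approved

Credit score 791 ≥ 640 (meets base)
Total debts = (660 + 95 + 535 + 715) = 2,005. DTI: 2,005 ÷ 4,500 = 44.6%, over the 43% base limit.
Reserves = 4,750/660 = 7.2 months ≥ 4
Employment 81 ≥ 24 months
44.6% falls in the override range (43%–48%), so the compensating-factor test applies.
Reserves 7.2 ≥ 6 months; credit score 791 ≥ 700.
Both override conditions satisfied; DTI exception granted.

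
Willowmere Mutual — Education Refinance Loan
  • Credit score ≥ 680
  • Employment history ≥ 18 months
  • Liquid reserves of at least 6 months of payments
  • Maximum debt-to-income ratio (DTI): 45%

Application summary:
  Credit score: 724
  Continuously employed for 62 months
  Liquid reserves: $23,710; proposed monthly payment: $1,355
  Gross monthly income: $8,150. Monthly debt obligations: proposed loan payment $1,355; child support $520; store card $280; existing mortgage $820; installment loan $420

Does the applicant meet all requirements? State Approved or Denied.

Approved

Credit score 724 ≥ 680 (meets)
Employment 62 ≥ 18 months
Reserves: 23,710 ÷ 1,355 = 17.5 months (meets 6-month minimum)
Total monthly debts = (1,355 + 520 + 280 + 820 + 420) = 3,395. DTI = 3,395/8,150 = 41.7% ≤ 45%
All criteria satisfied.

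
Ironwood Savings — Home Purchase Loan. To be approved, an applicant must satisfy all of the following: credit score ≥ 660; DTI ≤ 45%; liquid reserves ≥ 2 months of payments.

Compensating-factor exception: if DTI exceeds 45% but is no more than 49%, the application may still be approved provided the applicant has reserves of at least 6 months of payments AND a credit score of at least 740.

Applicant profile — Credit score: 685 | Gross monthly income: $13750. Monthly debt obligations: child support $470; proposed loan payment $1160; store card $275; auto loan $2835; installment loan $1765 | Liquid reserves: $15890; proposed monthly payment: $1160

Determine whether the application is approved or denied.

Credit score 685 ≥ 660 (meets base)
Total debts = (470 + 1,160 + 275 + 2,835 + 1,765) = 6,505. DTI: 6,505 ÷ 13,750 = 47.3%, over the 45% base limit.
Liquid reserves cover 15,890/1,160 = 13.7 months — ≥ 2 required
47.3% falls in the override range (45%–49%), so the compensating-factor test applies.
Reserves 13.7 ≥ 6 months; credit score 685 < 740.
Override conditions not both satisfied; exception does not apply.

Denied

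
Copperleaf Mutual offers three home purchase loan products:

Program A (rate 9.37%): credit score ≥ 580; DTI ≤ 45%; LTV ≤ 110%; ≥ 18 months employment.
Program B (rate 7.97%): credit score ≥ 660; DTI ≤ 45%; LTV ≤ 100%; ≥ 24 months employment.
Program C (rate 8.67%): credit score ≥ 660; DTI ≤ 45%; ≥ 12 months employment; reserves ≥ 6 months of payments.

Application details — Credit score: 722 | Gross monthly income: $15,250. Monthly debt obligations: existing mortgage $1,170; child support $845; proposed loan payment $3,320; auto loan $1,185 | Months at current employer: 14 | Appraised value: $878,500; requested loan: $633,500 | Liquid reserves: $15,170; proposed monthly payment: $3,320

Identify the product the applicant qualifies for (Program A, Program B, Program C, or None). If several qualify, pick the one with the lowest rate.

None

Total debts = (1,170 + 845 + 3,320 + 1,185) = 6,520; DTI = 6,520/15,250 = 42.8%.
LTV = 633,500/878,500 = 72.1%.
Reserves = 15,170/3,320 = 4.6 months.
Program A: score 722 ≥ 580; DTI 42.8% ≤ 45%; LTV 72.1% ≤ 110%; employment 14 < 18 mo → does not qualify.
Program B: score 722 ≥ 660; DTI 42.8% ≤ 45%; LTV 72.1% ≤ 100%; employment 14 < 24 mo → does not qualify.
Program C: score 722 ≥ 660; DTI 42.8% ≤ 45%; employment 14 ≥ 12 mo; reserves 4.6 < 6 mo → does not qualify.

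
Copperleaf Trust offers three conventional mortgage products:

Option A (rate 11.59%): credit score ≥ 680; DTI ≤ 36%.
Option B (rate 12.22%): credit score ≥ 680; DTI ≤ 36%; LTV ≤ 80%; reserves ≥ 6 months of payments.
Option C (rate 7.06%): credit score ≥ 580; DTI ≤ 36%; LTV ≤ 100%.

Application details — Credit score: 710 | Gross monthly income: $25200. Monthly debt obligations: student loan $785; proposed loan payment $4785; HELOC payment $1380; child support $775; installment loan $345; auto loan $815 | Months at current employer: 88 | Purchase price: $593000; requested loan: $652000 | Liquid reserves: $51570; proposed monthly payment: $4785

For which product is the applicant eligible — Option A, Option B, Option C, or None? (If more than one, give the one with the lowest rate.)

Total debts = (785 + 4,785 + 1,380 + 775 + 345 + 815) = 8,885; DTI = 8,885/25,200 = 35.3%.
LTV = 652,000/593,000 = 109.9%.
Reserves = 51,570/4,785 = 10.8 months.
Option A: score 710 ≥ 680; DTI 35.3% ≤ 36% → qualifies.
Option B: score 710 ≥ 680; DTI 35.3% ≤ 36%; LTV 109.9% > 80%; reserves 10.8 ≥ 6 mo → does not qualify.
Option C: score 710 ≥ 580; DTI 35.3% ≤ 36%; LTV 109.9% > 100% → does not qualify.

Option A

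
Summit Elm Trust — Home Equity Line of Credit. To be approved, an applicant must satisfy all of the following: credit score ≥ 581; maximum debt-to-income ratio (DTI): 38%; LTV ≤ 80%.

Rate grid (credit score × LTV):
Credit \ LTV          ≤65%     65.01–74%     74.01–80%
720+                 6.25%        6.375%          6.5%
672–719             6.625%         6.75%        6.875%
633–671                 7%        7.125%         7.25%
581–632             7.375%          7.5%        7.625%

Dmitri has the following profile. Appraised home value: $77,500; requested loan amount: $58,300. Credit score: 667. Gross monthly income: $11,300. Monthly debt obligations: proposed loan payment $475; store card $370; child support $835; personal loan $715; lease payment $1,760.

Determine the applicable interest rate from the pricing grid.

7.25%

Credit score 667 ≥ 581; Total monthly debts = (475 + 370 + 835 + 715 + 1,760) = 4,155. Debt-to-income = 4,155/11,300 = 36.8% — meets 38% limit
LTV: 58,300 ÷ 77,500 = 75.2%, within 80% cap
Score 667 is in the 633–671 band; LTV 75.2% is in the 74.01–80% band → 7.25%.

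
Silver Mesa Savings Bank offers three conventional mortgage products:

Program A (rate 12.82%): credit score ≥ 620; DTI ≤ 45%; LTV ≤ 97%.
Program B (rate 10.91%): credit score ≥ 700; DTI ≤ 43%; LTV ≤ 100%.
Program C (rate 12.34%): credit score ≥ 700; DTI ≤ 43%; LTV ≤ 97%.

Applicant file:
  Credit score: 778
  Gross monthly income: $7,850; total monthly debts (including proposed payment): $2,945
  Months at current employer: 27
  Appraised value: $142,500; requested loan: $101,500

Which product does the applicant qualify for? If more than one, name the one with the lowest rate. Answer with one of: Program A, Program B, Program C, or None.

DTI = 2,945/7,850 = 37.5%.
LTV = 101,500/142,500 = 71.2%.
Program A: score 778 ≥ 620; DTI 37.5% ≤ 45%; LTV 71.2% ≤ 97% → qualifies.
Program B: score 778 ≥ 700; DTI 37.5% ≤ 43%; LTV 71.2% ≤ 100% → qualifies.
Program C: score 778 ≥ 700; DTI 37.5% ≤ 43%; LTV 71.2% ≤ 97% → qualifies.
Qualifying: Program A, Program B, Program C. Lowest rate is 10.91% → Program B.

Program B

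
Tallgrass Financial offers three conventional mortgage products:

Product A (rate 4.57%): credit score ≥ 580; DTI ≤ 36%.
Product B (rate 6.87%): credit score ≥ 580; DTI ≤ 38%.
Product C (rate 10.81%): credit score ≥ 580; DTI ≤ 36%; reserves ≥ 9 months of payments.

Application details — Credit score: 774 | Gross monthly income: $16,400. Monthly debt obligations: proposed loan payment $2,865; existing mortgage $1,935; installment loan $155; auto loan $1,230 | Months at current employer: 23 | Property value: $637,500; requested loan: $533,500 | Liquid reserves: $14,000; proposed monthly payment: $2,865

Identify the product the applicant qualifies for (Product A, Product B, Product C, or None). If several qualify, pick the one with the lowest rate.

Total debts = (2,865 + 1,935 + 155 + 1,230) = 6,185; DTI = 6,185/16,400 = 37.7%.
LTV = 533,500/637,500 = 83.7%.
Reserves = 14,000/2,865 = 4.9 months.
Product A: score 774 ≥ 580; DTI 37.7% > 36% → does not qualify.
Product B: score 774 ≥ 580; DTI 37.7% ≤ 38% → qualifies.
Product C: score 774 ≥ 580; DTI 37.7% > 36%; reserves 4.9 < 9 mo → does not qualify.

Product B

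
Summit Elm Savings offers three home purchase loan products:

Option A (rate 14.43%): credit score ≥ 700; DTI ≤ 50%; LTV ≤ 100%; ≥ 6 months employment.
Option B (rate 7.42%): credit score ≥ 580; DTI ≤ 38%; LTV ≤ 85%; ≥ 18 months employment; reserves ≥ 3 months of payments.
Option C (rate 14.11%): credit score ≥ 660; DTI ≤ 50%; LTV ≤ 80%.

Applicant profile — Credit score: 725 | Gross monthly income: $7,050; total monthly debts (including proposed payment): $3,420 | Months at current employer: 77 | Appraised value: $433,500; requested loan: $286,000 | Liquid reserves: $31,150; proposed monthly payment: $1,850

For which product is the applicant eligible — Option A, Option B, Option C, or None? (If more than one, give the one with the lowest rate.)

DTI = 3,420/7,050 = 48.5%.
LTV = 286,000/433,500 = 66%.
Reserves = 31,150/1,850 = 16.8 months.
Option A: score 725 ≥ 700; DTI 48.5% ≤ 50%; LTV 66% ≤ 100%; employment 77 ≥ 6 mo → qualifies.
Option B: score 725 ≥ 580; DTI 48.5% > 38%; LTV 66% ≤ 85%; employment 77 ≥ 18 mo; reserves 16.8 ≥ 3 mo → does not qualify.
Option C: score 725 ≥ 660; DTI 48.5% ≤ 50%; LTV 66% ≤ 80% → qualifies.
Qualifying: Option A, Option C. Lowest rate is 14.11% → Option C.

Option C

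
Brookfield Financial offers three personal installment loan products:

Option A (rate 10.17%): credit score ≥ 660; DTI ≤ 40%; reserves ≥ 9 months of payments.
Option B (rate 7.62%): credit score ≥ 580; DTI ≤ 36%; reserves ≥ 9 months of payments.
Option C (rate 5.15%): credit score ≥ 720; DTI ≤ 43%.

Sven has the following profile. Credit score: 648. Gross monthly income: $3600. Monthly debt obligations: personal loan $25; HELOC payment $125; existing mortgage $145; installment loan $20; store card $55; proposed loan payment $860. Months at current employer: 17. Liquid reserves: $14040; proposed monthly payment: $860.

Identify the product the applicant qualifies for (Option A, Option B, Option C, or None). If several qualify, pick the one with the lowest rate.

Option B

Total debts = (25 + 125 + 145 + 20 + 55 + 860) = 1,230; DTI = 1,230/3,600 = 34.2%.
Reserves = 14,040/860 = 16.3 months.
Option A: score 648 < 660; DTI 34.2% ≤ 40%; reserves 16.3 ≥ 9 mo → does not qualify.
Option B: score 648 ≥ 580; DTI 34.2% ≤ 36%; reserves 16.3 ≥ 9 mo → qualifies.
Option C: score 648 < 720; DTI 34.2% ≤ 43% → does not qualify.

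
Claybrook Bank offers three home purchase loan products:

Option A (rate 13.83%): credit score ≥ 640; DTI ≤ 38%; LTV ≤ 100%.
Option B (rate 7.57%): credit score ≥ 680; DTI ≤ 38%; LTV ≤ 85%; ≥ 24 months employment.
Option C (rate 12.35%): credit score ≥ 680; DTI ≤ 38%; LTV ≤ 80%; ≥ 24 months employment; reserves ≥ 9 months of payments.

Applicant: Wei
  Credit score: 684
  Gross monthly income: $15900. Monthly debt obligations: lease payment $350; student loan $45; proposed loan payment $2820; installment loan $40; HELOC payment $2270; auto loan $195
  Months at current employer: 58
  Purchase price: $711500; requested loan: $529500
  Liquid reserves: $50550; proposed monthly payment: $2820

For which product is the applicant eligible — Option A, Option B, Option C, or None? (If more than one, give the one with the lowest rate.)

Total debts = (350 + 45 + 2,820 + 40 + 2,270 + 195) = 5,720; DTI = 5,720/15,900 = 36%.
LTV = 529,500/711,500 = 74.4%.
Reserves = 50,550/2,820 = 17.9 months.
Option A: score 684 ≥ 640; DTI 36% ≤ 38%; LTV 74.4% ≤ 100% → qualifies.
Option B: score 684 ≥ 680; DTI 36% ≤ 38%; LTV 74.4% ≤ 85%; employment 58 ≥ 24 mo → qualifies.
Option C: score 684 ≥ 680; DTI 36% ≤ 38%; LTV 74.4% ≤ 80%; employment 58 ≥ 24 mo; reserves 17.9 ≥ 9 mo → qualifies.
Qualifying: Option A, Option B, Option C. Lowest rate is 7.57% → Option B.

Option B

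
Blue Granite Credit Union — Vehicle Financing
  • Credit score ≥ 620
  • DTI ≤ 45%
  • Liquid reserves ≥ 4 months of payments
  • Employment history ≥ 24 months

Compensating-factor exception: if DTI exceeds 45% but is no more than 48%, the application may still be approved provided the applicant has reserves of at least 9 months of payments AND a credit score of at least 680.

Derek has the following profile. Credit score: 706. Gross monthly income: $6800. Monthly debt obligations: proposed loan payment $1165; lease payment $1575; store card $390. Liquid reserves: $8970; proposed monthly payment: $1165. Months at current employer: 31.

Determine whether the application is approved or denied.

Credit score 706 ≥ 620 (meets base)
Total debts = (1,165 + 1,575 + 390) = 3,130. DTI = 3,130/6,800 = 46% > 45% — standard DTI limit exceeded.
Liquid reserves cover 8,970/1,165 = 7.7 months — ≥ 4 required
Employment 31 ≥ 24 months
46% falls in the override range (45%–48%), so the compensating-factor test applies.
Override check — reserves: 7.7 mo (short of 9); score: 706 (ok).
Compensating-factor requirement not fully met.

Denied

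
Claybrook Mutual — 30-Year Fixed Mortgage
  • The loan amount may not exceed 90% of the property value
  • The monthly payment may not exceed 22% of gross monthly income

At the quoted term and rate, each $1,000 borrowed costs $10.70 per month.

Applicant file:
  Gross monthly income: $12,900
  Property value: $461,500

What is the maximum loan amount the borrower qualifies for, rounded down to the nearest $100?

$265,200

Payment cap: 22% × $12,900 = $2,838/month.
At $10.70 per $1,000, that supports 2,838/10.70 × 1,000 ≈ $265,233 → $265,200.
LTV cap: 90% × $461,500 = $415,350 → $415,300.
Binding constraint: payment-to-income.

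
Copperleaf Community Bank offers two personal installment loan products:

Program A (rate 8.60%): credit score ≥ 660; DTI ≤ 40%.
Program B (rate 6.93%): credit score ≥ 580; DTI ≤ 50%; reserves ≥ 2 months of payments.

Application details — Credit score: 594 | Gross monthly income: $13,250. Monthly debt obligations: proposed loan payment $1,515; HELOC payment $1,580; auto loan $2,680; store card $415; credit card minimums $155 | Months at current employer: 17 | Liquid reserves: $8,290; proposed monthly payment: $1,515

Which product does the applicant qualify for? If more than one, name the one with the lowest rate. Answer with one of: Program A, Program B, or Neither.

Program B

Total debts = (1,515 + 1,580 + 2,680 + 415 + 155) = 6,345; DTI = 6,345/13,250 = 47.9%.
Reserves = 8,290/1,515 = 5.5 months.
Program A: score 594 < 660; DTI 47.9% > 40% → does not qualify.
Program B: score 594 ≥ 580; DTI 47.9% ≤ 50%; reserves 5.5 ≥ 2 mo → qualifies.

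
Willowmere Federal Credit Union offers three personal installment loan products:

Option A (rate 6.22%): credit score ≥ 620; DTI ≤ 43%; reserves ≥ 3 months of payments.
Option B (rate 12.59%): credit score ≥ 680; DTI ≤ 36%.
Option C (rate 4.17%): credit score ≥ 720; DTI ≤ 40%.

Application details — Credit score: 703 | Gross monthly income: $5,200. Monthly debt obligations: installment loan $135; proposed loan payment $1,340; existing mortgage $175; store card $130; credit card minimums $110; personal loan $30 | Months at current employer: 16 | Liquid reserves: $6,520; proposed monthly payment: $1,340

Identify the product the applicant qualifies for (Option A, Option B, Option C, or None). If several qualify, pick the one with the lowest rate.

Total debts = (135 + 1,340 + 175 + 130 + 110 + 30) = 1,920; DTI = 1,920/5,200 = 36.9%.
Reserves = 6,520/1,340 = 4.9 months.
Option A: score 703 ≥ 620; DTI 36.9% ≤ 43%; reserves 4.9 ≥ 3 mo → qualifies.
Option B: score 703 ≥ 680; DTI 36.9% > 36% → does not qualify.
Option C: score 703 < 720; DTI 36.9% ≤ 40% → does not qualify.

Option A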